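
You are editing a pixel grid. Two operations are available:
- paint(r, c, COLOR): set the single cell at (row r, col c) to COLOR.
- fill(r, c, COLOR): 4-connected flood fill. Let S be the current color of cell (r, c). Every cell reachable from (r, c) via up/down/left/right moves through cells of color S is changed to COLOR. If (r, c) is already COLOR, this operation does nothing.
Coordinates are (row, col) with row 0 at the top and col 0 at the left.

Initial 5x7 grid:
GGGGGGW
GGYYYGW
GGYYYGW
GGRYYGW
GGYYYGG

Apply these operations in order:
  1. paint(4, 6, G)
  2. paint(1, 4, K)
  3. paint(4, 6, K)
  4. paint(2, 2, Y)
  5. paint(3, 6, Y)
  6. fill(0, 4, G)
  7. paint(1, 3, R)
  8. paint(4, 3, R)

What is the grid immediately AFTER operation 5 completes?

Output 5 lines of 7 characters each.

After op 1 paint(4,6,G):
GGGGGGW
GGYYYGW
GGYYYGW
GGRYYGW
GGYYYGG
After op 2 paint(1,4,K):
GGGGGGW
GGYYKGW
GGYYYGW
GGRYYGW
GGYYYGG
After op 3 paint(4,6,K):
GGGGGGW
GGYYKGW
GGYYYGW
GGRYYGW
GGYYYGK
After op 4 paint(2,2,Y):
GGGGGGW
GGYYKGW
GGYYYGW
GGRYYGW
GGYYYGK
After op 5 paint(3,6,Y):
GGGGGGW
GGYYKGW
GGYYYGW
GGRYYGY
GGYYYGK

Answer: GGGGGGW
GGYYKGW
GGYYYGW
GGRYYGY
GGYYYGK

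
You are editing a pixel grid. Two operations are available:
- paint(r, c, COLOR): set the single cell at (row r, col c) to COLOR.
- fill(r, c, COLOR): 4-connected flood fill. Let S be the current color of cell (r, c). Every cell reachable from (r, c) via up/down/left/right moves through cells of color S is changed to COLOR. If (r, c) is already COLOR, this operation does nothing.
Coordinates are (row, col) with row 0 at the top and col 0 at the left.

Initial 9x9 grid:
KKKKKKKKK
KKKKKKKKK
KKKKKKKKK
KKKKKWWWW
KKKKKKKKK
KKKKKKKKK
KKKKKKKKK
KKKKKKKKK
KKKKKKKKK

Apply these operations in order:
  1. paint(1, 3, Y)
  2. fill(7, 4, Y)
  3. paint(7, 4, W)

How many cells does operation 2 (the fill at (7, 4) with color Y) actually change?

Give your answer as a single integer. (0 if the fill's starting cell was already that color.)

After op 1 paint(1,3,Y):
KKKKKKKKK
KKKYKKKKK
KKKKKKKKK
KKKKKWWWW
KKKKKKKKK
KKKKKKKKK
KKKKKKKKK
KKKKKKKKK
KKKKKKKKK
After op 2 fill(7,4,Y) [76 cells changed]:
YYYYYYYYY
YYYYYYYYY
YYYYYYYYY
YYYYYWWWW
YYYYYYYYY
YYYYYYYYY
YYYYYYYYY
YYYYYYYYY
YYYYYYYYY

Answer: 76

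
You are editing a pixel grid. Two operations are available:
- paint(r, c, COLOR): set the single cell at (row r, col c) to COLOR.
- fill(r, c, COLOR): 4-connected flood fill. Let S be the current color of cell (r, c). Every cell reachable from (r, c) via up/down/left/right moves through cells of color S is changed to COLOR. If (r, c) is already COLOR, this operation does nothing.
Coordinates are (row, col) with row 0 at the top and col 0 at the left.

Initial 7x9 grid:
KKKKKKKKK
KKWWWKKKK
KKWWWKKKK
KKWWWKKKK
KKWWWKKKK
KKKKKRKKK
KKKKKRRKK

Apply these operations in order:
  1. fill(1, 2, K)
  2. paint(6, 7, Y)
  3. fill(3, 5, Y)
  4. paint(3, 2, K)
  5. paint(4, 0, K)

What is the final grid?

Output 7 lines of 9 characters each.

Answer: YYYYYYYYY
YYYYYYYYY
YYYYYYYYY
YYKYYYYYY
KYYYYYYYY
YYYYYRYYY
YYYYYRRYY

Derivation:
After op 1 fill(1,2,K) [12 cells changed]:
KKKKKKKKK
KKKKKKKKK
KKKKKKKKK
KKKKKKKKK
KKKKKKKKK
KKKKKRKKK
KKKKKRRKK
After op 2 paint(6,7,Y):
KKKKKKKKK
KKKKKKKKK
KKKKKKKKK
KKKKKKKKK
KKKKKKKKK
KKKKKRKKK
KKKKKRRYK
After op 3 fill(3,5,Y) [59 cells changed]:
YYYYYYYYY
YYYYYYYYY
YYYYYYYYY
YYYYYYYYY
YYYYYYYYY
YYYYYRYYY
YYYYYRRYY
After op 4 paint(3,2,K):
YYYYYYYYY
YYYYYYYYY
YYYYYYYYY
YYKYYYYYY
YYYYYYYYY
YYYYYRYYY
YYYYYRRYY
After op 5 paint(4,0,K):
YYYYYYYYY
YYYYYYYYY
YYYYYYYYY
YYKYYYYYY
KYYYYYYYY
YYYYYRYYY
YYYYYRRYY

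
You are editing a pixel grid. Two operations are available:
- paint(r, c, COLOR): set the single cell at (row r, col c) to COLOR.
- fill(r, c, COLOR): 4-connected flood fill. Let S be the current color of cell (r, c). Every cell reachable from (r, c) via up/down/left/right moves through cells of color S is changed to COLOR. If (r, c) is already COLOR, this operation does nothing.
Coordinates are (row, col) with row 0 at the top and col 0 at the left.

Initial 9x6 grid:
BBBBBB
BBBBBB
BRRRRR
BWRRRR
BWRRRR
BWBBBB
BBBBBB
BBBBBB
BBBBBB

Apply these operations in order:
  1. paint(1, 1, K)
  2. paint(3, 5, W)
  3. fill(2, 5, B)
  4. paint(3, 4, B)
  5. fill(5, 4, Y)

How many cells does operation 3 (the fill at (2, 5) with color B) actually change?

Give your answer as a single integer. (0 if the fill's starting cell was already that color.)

After op 1 paint(1,1,K):
BBBBBB
BKBBBB
BRRRRR
BWRRRR
BWRRRR
BWBBBB
BBBBBB
BBBBBB
BBBBBB
After op 2 paint(3,5,W):
BBBBBB
BKBBBB
BRRRRR
BWRRRW
BWRRRR
BWBBBB
BBBBBB
BBBBBB
BBBBBB
After op 3 fill(2,5,B) [12 cells changed]:
BBBBBB
BKBBBB
BBBBBB
BWBBBW
BWBBBB
BWBBBB
BBBBBB
BBBBBB
BBBBBB

Answer: 12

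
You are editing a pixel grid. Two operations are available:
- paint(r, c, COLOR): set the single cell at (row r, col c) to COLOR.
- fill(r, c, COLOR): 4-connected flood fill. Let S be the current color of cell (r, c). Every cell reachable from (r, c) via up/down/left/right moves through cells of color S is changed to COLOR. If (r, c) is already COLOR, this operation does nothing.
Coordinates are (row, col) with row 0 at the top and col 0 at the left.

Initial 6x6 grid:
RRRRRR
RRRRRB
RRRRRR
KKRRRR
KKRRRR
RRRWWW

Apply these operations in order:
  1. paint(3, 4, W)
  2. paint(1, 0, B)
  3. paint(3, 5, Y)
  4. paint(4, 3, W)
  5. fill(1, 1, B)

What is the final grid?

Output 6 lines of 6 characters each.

After op 1 paint(3,4,W):
RRRRRR
RRRRRB
RRRRRR
KKRRWR
KKRRRR
RRRWWW
After op 2 paint(1,0,B):
RRRRRR
BRRRRB
RRRRRR
KKRRWR
KKRRRR
RRRWWW
After op 3 paint(3,5,Y):
RRRRRR
BRRRRB
RRRRRR
KKRRWY
KKRRRR
RRRWWW
After op 4 paint(4,3,W):
RRRRRR
BRRRRB
RRRRRR
KKRRWY
KKRWRR
RRRWWW
After op 5 fill(1,1,B) [22 cells changed]:
BBBBBB
BBBBBB
BBBBBB
KKBBWY
KKBWRR
BBBWWW

Answer: BBBBBB
BBBBBB
BBBBBB
KKBBWY
KKBWRR
BBBWWW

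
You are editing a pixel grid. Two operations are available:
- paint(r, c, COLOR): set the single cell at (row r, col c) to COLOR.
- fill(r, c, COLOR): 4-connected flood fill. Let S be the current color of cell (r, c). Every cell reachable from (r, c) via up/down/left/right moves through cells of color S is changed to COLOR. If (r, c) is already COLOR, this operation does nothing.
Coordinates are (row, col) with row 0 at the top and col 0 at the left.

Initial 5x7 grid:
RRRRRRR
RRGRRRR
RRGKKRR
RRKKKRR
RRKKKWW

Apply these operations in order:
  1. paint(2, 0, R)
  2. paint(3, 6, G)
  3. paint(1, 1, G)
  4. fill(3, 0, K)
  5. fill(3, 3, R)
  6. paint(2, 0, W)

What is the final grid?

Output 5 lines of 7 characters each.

Answer: RRRRRRR
RGGRRRR
WRGRRRR
RRRRRRG
RRRRRWW

Derivation:
After op 1 paint(2,0,R):
RRRRRRR
RRGRRRR
RRGKKRR
RRKKKRR
RRKKKWW
After op 2 paint(3,6,G):
RRRRRRR
RRGRRRR
RRGKKRR
RRKKKRG
RRKKKWW
After op 3 paint(1,1,G):
RRRRRRR
RGGRRRR
RRGKKRR
RRKKKRG
RRKKKWW
After op 4 fill(3,0,K) [21 cells changed]:
KKKKKKK
KGGKKKK
KKGKKKK
KKKKKKG
KKKKKWW
After op 5 fill(3,3,R) [29 cells changed]:
RRRRRRR
RGGRRRR
RRGRRRR
RRRRRRG
RRRRRWW
After op 6 paint(2,0,W):
RRRRRRR
RGGRRRR
WRGRRRR
RRRRRRG
RRRRRWW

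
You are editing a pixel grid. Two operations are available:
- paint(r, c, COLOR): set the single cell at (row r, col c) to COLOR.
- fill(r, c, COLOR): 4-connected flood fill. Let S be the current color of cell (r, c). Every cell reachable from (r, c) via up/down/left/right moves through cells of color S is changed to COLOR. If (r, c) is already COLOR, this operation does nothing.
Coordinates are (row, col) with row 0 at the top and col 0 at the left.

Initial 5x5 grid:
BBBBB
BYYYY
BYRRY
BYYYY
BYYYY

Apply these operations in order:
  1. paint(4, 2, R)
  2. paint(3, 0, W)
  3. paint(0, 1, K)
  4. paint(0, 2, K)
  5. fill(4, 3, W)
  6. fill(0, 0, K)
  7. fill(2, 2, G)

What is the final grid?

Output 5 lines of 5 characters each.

Answer: KKKBB
KWWWW
KWGGW
WWWWW
BWRWW

Derivation:
After op 1 paint(4,2,R):
BBBBB
BYYYY
BYRRY
BYYYY
BYRYY
After op 2 paint(3,0,W):
BBBBB
BYYYY
BYRRY
WYYYY
BYRYY
After op 3 paint(0,1,K):
BKBBB
BYYYY
BYRRY
WYYYY
BYRYY
After op 4 paint(0,2,K):
BKKBB
BYYYY
BYRRY
WYYYY
BYRYY
After op 5 fill(4,3,W) [13 cells changed]:
BKKBB
BWWWW
BWRRW
WWWWW
BWRWW
After op 6 fill(0,0,K) [3 cells changed]:
KKKBB
KWWWW
KWRRW
WWWWW
BWRWW
After op 7 fill(2,2,G) [2 cells changed]:
KKKBB
KWWWW
KWGGW
WWWWW
BWRWW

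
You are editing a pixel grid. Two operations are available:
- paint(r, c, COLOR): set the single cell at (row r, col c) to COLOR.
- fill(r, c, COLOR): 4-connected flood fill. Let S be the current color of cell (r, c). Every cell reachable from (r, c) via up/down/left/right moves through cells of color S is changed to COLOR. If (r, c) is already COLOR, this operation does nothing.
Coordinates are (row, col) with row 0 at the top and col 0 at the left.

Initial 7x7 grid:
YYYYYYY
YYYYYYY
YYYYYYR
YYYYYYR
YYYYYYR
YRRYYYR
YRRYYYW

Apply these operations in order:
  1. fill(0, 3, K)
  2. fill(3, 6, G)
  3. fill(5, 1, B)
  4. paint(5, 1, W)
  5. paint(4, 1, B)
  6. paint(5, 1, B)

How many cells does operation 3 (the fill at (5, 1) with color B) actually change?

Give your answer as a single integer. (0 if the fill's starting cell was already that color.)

After op 1 fill(0,3,K) [40 cells changed]:
KKKKKKK
KKKKKKK
KKKKKKR
KKKKKKR
KKKKKKR
KRRKKKR
KRRKKKW
After op 2 fill(3,6,G) [4 cells changed]:
KKKKKKK
KKKKKKK
KKKKKKG
KKKKKKG
KKKKKKG
KRRKKKG
KRRKKKW
After op 3 fill(5,1,B) [4 cells changed]:
KKKKKKK
KKKKKKK
KKKKKKG
KKKKKKG
KKKKKKG
KBBKKKG
KBBKKKW

Answer: 4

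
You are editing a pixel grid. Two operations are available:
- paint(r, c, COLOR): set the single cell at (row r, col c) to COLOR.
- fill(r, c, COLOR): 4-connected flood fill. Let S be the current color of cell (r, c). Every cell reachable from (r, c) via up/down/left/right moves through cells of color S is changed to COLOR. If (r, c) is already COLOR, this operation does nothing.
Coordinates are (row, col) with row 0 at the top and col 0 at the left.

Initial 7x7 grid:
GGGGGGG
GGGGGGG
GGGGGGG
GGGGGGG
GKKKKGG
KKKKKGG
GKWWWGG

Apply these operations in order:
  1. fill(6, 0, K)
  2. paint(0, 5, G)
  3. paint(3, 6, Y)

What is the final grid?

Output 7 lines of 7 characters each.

Answer: GGGGGGG
GGGGGGG
GGGGGGG
GGGGGGY
GKKKKGG
KKKKKGG
KKWWWGG

Derivation:
After op 1 fill(6,0,K) [1 cells changed]:
GGGGGGG
GGGGGGG
GGGGGGG
GGGGGGG
GKKKKGG
KKKKKGG
KKWWWGG
After op 2 paint(0,5,G):
GGGGGGG
GGGGGGG
GGGGGGG
GGGGGGG
GKKKKGG
KKKKKGG
KKWWWGG
After op 3 paint(3,6,Y):
GGGGGGG
GGGGGGG
GGGGGGG
GGGGGGY
GKKKKGG
KKKKKGG
KKWWWGG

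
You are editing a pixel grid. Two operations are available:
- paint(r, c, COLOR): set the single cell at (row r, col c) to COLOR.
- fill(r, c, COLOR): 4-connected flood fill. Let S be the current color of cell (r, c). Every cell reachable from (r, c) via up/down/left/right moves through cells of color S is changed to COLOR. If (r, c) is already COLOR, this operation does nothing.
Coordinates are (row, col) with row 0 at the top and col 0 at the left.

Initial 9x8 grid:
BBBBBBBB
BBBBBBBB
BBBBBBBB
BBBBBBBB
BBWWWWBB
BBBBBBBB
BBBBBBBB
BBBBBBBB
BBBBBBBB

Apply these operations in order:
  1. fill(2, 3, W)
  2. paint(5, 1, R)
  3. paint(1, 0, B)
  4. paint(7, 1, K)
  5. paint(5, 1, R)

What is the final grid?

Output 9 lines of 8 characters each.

Answer: WWWWWWWW
BWWWWWWW
WWWWWWWW
WWWWWWWW
WWWWWWWW
WRWWWWWW
WWWWWWWW
WKWWWWWW
WWWWWWWW

Derivation:
After op 1 fill(2,3,W) [68 cells changed]:
WWWWWWWW
WWWWWWWW
WWWWWWWW
WWWWWWWW
WWWWWWWW
WWWWWWWW
WWWWWWWW
WWWWWWWW
WWWWWWWW
After op 2 paint(5,1,R):
WWWWWWWW
WWWWWWWW
WWWWWWWW
WWWWWWWW
WWWWWWWW
WRWWWWWW
WWWWWWWW
WWWWWWWW
WWWWWWWW
After op 3 paint(1,0,B):
WWWWWWWW
BWWWWWWW
WWWWWWWW
WWWWWWWW
WWWWWWWW
WRWWWWWW
WWWWWWWW
WWWWWWWW
WWWWWWWW
After op 4 paint(7,1,K):
WWWWWWWW
BWWWWWWW
WWWWWWWW
WWWWWWWW
WWWWWWWW
WRWWWWWW
WWWWWWWW
WKWWWWWW
WWWWWWWW
After op 5 paint(5,1,R):
WWWWWWWW
BWWWWWWW
WWWWWWWW
WWWWWWWW
WWWWWWWW
WRWWWWWW
WWWWWWWW
WKWWWWWW
WWWWWWWW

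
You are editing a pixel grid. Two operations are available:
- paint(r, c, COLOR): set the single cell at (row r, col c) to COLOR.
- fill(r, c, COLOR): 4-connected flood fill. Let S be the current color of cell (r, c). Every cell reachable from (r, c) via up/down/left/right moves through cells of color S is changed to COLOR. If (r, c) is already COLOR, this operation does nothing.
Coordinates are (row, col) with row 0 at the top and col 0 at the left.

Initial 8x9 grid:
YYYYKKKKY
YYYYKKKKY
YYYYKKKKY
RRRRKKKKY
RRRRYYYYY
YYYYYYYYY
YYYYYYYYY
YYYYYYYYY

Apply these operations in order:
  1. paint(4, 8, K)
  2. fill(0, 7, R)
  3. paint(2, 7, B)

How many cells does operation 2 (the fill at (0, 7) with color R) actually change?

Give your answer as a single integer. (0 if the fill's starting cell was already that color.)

Answer: 16

Derivation:
After op 1 paint(4,8,K):
YYYYKKKKY
YYYYKKKKY
YYYYKKKKY
RRRRKKKKY
RRRRYYYYK
YYYYYYYYY
YYYYYYYYY
YYYYYYYYY
After op 2 fill(0,7,R) [16 cells changed]:
YYYYRRRRY
YYYYRRRRY
YYYYRRRRY
RRRRRRRRY
RRRRYYYYK
YYYYYYYYY
YYYYYYYYY
YYYYYYYYY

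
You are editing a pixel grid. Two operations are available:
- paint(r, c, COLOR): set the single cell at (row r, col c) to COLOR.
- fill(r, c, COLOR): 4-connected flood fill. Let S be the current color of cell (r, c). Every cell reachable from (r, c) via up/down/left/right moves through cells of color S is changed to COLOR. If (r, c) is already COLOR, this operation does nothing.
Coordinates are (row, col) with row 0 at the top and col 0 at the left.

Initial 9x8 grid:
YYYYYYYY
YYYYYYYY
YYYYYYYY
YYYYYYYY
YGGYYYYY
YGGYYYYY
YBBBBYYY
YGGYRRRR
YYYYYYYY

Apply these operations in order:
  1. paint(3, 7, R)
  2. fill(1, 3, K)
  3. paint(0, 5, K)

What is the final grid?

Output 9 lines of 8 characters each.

Answer: KKKKKKKK
KKKKKKKK
KKKKKKKK
KKKKKKKR
KGGKKKKK
KGGKKKKK
KBBBBKKK
KGGKRRRR
KKKKKKKK

Derivation:
After op 1 paint(3,7,R):
YYYYYYYY
YYYYYYYY
YYYYYYYY
YYYYYYYR
YGGYYYYY
YGGYYYYY
YBBBBYYY
YGGYRRRR
YYYYYYYY
After op 2 fill(1,3,K) [57 cells changed]:
KKKKKKKK
KKKKKKKK
KKKKKKKK
KKKKKKKR
KGGKKKKK
KGGKKKKK
KBBBBKKK
KGGKRRRR
KKKKKKKK
After op 3 paint(0,5,K):
KKKKKKKK
KKKKKKKK
KKKKKKKK
KKKKKKKR
KGGKKKKK
KGGKKKKK
KBBBBKKK
KGGKRRRR
KKKKKKKK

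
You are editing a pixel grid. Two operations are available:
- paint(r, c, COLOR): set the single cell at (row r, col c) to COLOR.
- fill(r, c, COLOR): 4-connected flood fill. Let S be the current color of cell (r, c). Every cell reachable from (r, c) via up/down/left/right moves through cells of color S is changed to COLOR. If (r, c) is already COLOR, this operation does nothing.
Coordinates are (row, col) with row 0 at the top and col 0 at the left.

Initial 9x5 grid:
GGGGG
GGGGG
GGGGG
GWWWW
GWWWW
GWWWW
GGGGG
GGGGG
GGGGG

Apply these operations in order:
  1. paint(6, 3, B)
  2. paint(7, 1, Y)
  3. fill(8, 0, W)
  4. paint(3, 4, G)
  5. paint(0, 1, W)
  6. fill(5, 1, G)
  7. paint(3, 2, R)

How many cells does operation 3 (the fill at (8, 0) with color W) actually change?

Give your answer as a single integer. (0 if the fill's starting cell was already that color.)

Answer: 31

Derivation:
After op 1 paint(6,3,B):
GGGGG
GGGGG
GGGGG
GWWWW
GWWWW
GWWWW
GGGBG
GGGGG
GGGGG
After op 2 paint(7,1,Y):
GGGGG
GGGGG
GGGGG
GWWWW
GWWWW
GWWWW
GGGBG
GYGGG
GGGGG
After op 3 fill(8,0,W) [31 cells changed]:
WWWWW
WWWWW
WWWWW
WWWWW
WWWWW
WWWWW
WWWBW
WYWWW
WWWWW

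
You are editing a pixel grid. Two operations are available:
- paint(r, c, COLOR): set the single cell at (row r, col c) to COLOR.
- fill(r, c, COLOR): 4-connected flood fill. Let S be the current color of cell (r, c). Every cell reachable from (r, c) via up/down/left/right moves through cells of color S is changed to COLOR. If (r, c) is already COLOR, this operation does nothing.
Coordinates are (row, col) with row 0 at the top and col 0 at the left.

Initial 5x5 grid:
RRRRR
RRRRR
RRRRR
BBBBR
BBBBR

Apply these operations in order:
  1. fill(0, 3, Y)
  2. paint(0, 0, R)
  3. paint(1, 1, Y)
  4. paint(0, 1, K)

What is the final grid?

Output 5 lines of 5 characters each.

After op 1 fill(0,3,Y) [17 cells changed]:
YYYYY
YYYYY
YYYYY
BBBBY
BBBBY
After op 2 paint(0,0,R):
RYYYY
YYYYY
YYYYY
BBBBY
BBBBY
After op 3 paint(1,1,Y):
RYYYY
YYYYY
YYYYY
BBBBY
BBBBY
After op 4 paint(0,1,K):
RKYYY
YYYYY
YYYYY
BBBBY
BBBBY

Answer: RKYYY
YYYYY
YYYYY
BBBBY
BBBBY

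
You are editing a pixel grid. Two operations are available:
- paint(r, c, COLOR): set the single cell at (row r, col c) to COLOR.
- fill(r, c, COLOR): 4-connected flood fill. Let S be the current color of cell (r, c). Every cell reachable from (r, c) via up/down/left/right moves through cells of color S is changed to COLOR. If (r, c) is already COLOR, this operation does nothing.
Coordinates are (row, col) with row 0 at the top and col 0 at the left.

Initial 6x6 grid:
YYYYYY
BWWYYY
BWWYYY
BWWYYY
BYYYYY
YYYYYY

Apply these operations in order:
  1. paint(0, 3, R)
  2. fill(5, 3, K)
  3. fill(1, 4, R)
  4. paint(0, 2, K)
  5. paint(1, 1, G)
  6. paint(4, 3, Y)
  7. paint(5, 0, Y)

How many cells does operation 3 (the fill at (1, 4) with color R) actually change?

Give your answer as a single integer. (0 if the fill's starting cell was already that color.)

Answer: 22

Derivation:
After op 1 paint(0,3,R):
YYYRYY
BWWYYY
BWWYYY
BWWYYY
BYYYYY
YYYYYY
After op 2 fill(5,3,K) [22 cells changed]:
YYYRKK
BWWKKK
BWWKKK
BWWKKK
BKKKKK
KKKKKK
After op 3 fill(1,4,R) [22 cells changed]:
YYYRRR
BWWRRR
BWWRRR
BWWRRR
BRRRRR
RRRRRR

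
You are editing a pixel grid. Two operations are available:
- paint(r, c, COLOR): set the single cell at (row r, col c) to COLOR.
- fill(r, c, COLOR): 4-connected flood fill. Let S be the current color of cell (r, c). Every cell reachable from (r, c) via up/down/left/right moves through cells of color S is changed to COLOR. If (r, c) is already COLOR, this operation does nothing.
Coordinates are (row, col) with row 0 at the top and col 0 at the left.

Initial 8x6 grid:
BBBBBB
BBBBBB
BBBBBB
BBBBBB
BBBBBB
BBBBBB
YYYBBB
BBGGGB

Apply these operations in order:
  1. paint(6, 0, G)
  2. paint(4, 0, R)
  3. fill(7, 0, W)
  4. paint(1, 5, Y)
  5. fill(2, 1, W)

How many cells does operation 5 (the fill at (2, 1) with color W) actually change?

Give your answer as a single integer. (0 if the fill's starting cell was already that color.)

After op 1 paint(6,0,G):
BBBBBB
BBBBBB
BBBBBB
BBBBBB
BBBBBB
BBBBBB
GYYBBB
BBGGGB
After op 2 paint(4,0,R):
BBBBBB
BBBBBB
BBBBBB
BBBBBB
RBBBBB
BBBBBB
GYYBBB
BBGGGB
After op 3 fill(7,0,W) [2 cells changed]:
BBBBBB
BBBBBB
BBBBBB
BBBBBB
RBBBBB
BBBBBB
GYYBBB
WWGGGB
After op 4 paint(1,5,Y):
BBBBBB
BBBBBY
BBBBBB
BBBBBB
RBBBBB
BBBBBB
GYYBBB
WWGGGB
After op 5 fill(2,1,W) [38 cells changed]:
WWWWWW
WWWWWY
WWWWWW
WWWWWW
RWWWWW
WWWWWW
GYYWWW
WWGGGW

Answer: 38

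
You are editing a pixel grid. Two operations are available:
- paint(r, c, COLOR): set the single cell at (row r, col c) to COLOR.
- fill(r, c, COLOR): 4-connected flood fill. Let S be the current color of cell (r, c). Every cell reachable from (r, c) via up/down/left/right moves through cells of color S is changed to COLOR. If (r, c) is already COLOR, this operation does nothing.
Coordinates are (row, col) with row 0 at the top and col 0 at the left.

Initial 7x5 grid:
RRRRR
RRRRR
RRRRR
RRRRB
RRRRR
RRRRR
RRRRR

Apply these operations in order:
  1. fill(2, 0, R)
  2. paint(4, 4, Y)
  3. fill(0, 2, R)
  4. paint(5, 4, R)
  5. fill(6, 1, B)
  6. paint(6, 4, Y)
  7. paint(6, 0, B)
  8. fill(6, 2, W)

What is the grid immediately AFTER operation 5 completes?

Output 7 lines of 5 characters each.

Answer: BBBBB
BBBBB
BBBBB
BBBBB
BBBBY
BBBBB
BBBBB

Derivation:
After op 1 fill(2,0,R) [0 cells changed]:
RRRRR
RRRRR
RRRRR
RRRRB
RRRRR
RRRRR
RRRRR
After op 2 paint(4,4,Y):
RRRRR
RRRRR
RRRRR
RRRRB
RRRRY
RRRRR
RRRRR
After op 3 fill(0,2,R) [0 cells changed]:
RRRRR
RRRRR
RRRRR
RRRRB
RRRRY
RRRRR
RRRRR
After op 4 paint(5,4,R):
RRRRR
RRRRR
RRRRR
RRRRB
RRRRY
RRRRR
RRRRR
After op 5 fill(6,1,B) [33 cells changed]:
BBBBB
BBBBB
BBBBB
BBBBB
BBBBY
BBBBB
BBBBB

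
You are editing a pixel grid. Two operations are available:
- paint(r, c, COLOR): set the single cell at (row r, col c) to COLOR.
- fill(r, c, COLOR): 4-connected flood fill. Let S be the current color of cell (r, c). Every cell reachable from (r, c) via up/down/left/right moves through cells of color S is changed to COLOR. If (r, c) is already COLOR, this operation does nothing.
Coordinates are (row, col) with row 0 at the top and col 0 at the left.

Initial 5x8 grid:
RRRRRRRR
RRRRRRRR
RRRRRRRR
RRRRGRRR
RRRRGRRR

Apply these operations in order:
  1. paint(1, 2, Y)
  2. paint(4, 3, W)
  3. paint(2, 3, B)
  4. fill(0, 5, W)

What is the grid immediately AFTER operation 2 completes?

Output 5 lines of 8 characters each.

After op 1 paint(1,2,Y):
RRRRRRRR
RRYRRRRR
RRRRRRRR
RRRRGRRR
RRRRGRRR
After op 2 paint(4,3,W):
RRRRRRRR
RRYRRRRR
RRRRRRRR
RRRRGRRR
RRRWGRRR

Answer: RRRRRRRR
RRYRRRRR
RRRRRRRR
RRRRGRRR
RRRWGRRR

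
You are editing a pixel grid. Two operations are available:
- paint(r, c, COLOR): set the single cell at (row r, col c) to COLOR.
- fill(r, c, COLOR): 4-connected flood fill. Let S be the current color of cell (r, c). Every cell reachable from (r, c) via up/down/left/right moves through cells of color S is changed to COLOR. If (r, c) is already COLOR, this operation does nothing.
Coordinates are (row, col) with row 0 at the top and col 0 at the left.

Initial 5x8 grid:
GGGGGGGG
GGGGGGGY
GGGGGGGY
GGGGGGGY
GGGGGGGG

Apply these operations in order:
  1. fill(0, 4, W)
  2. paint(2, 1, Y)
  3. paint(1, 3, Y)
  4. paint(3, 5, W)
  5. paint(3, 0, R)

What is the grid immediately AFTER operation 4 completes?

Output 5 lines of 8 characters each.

Answer: WWWWWWWW
WWWYWWWY
WYWWWWWY
WWWWWWWY
WWWWWWWW

Derivation:
After op 1 fill(0,4,W) [37 cells changed]:
WWWWWWWW
WWWWWWWY
WWWWWWWY
WWWWWWWY
WWWWWWWW
After op 2 paint(2,1,Y):
WWWWWWWW
WWWWWWWY
WYWWWWWY
WWWWWWWY
WWWWWWWW
After op 3 paint(1,3,Y):
WWWWWWWW
WWWYWWWY
WYWWWWWY
WWWWWWWY
WWWWWWWW
After op 4 paint(3,5,W):
WWWWWWWW
WWWYWWWY
WYWWWWWY
WWWWWWWY
WWWWWWWW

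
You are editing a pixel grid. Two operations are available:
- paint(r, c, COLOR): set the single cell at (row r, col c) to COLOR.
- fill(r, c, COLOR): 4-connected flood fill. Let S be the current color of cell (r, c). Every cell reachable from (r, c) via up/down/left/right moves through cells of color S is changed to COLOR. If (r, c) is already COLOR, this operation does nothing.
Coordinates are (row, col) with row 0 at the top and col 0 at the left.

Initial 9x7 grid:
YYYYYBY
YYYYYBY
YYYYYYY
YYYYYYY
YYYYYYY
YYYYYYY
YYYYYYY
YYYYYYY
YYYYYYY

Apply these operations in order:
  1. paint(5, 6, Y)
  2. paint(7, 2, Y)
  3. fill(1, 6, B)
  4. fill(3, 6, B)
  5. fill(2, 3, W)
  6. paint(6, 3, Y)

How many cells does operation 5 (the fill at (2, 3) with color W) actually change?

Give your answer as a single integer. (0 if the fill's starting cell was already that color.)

After op 1 paint(5,6,Y):
YYYYYBY
YYYYYBY
YYYYYYY
YYYYYYY
YYYYYYY
YYYYYYY
YYYYYYY
YYYYYYY
YYYYYYY
After op 2 paint(7,2,Y):
YYYYYBY
YYYYYBY
YYYYYYY
YYYYYYY
YYYYYYY
YYYYYYY
YYYYYYY
YYYYYYY
YYYYYYY
After op 3 fill(1,6,B) [61 cells changed]:
BBBBBBB
BBBBBBB
BBBBBBB
BBBBBBB
BBBBBBB
BBBBBBB
BBBBBBB
BBBBBBB
BBBBBBB
After op 4 fill(3,6,B) [0 cells changed]:
BBBBBBB
BBBBBBB
BBBBBBB
BBBBBBB
BBBBBBB
BBBBBBB
BBBBBBB
BBBBBBB
BBBBBBB
After op 5 fill(2,3,W) [63 cells changed]:
WWWWWWW
WWWWWWW
WWWWWWW
WWWWWWW
WWWWWWW
WWWWWWW
WWWWWWW
WWWWWWW
WWWWWWW

Answer: 63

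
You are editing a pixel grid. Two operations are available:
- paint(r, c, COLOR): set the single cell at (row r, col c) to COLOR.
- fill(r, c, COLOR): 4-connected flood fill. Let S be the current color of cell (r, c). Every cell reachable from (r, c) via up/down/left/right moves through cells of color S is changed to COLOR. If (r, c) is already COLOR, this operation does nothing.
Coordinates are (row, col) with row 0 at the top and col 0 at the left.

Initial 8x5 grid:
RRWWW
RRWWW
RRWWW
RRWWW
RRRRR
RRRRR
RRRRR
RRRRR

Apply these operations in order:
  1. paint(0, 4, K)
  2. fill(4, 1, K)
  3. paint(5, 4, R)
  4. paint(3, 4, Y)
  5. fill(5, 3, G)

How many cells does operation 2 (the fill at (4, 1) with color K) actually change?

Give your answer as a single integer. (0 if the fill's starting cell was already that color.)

After op 1 paint(0,4,K):
RRWWK
RRWWW
RRWWW
RRWWW
RRRRR
RRRRR
RRRRR
RRRRR
After op 2 fill(4,1,K) [28 cells changed]:
KKWWK
KKWWW
KKWWW
KKWWW
KKKKK
KKKKK
KKKKK
KKKKK

Answer: 28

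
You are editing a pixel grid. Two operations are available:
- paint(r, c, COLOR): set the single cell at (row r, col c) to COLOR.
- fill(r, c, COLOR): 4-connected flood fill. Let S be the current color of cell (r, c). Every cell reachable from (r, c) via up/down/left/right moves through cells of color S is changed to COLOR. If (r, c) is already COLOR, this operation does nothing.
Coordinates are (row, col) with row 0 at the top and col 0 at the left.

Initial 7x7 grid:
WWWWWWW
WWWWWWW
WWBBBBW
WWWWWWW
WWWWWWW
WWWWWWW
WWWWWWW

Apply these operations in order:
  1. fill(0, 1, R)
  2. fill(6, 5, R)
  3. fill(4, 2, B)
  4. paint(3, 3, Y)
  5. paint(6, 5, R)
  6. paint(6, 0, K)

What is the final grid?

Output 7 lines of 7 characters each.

After op 1 fill(0,1,R) [45 cells changed]:
RRRRRRR
RRRRRRR
RRBBBBR
RRRRRRR
RRRRRRR
RRRRRRR
RRRRRRR
After op 2 fill(6,5,R) [0 cells changed]:
RRRRRRR
RRRRRRR
RRBBBBR
RRRRRRR
RRRRRRR
RRRRRRR
RRRRRRR
After op 3 fill(4,2,B) [45 cells changed]:
BBBBBBB
BBBBBBB
BBBBBBB
BBBBBBB
BBBBBBB
BBBBBBB
BBBBBBB
After op 4 paint(3,3,Y):
BBBBBBB
BBBBBBB
BBBBBBB
BBBYBBB
BBBBBBB
BBBBBBB
BBBBBBB
After op 5 paint(6,5,R):
BBBBBBB
BBBBBBB
BBBBBBB
BBBYBBB
BBBBBBB
BBBBBBB
BBBBBRB
After op 6 paint(6,0,K):
BBBBBBB
BBBBBBB
BBBBBBB
BBBYBBB
BBBBBBB
BBBBBBB
KBBBBRB

Answer: BBBBBBB
BBBBBBB
BBBBBBB
BBBYBBB
BBBBBBB
BBBBBBB
KBBBBRB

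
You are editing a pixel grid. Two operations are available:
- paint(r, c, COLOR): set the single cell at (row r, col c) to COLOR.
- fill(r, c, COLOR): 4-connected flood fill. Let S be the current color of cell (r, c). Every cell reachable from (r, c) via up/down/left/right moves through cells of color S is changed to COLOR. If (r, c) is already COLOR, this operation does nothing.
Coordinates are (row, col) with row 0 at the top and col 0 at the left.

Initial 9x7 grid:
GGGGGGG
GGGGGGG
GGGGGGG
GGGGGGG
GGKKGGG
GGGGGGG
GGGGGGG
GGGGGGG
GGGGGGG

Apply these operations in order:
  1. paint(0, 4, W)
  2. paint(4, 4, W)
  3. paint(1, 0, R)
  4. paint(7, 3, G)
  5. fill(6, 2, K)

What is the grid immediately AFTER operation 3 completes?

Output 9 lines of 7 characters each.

Answer: GGGGWGG
RGGGGGG
GGGGGGG
GGGGGGG
GGKKWGG
GGGGGGG
GGGGGGG
GGGGGGG
GGGGGGG

Derivation:
After op 1 paint(0,4,W):
GGGGWGG
GGGGGGG
GGGGGGG
GGGGGGG
GGKKGGG
GGGGGGG
GGGGGGG
GGGGGGG
GGGGGGG
After op 2 paint(4,4,W):
GGGGWGG
GGGGGGG
GGGGGGG
GGGGGGG
GGKKWGG
GGGGGGG
GGGGGGG
GGGGGGG
GGGGGGG
After op 3 paint(1,0,R):
GGGGWGG
RGGGGGG
GGGGGGG
GGGGGGG
GGKKWGG
GGGGGGG
GGGGGGG
GGGGGGG
GGGGGGG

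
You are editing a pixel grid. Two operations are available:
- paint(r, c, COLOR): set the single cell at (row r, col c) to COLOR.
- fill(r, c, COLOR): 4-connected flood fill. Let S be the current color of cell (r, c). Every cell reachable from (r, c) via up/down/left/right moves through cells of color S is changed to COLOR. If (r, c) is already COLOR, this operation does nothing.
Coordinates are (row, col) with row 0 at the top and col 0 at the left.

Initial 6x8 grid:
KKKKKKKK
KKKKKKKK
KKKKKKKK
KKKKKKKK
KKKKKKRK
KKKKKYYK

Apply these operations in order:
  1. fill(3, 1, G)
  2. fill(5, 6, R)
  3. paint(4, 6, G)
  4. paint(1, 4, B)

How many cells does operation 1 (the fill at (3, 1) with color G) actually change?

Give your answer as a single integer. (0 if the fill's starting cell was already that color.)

Answer: 45

Derivation:
After op 1 fill(3,1,G) [45 cells changed]:
GGGGGGGG
GGGGGGGG
GGGGGGGG
GGGGGGGG
GGGGGGRG
GGGGGYYG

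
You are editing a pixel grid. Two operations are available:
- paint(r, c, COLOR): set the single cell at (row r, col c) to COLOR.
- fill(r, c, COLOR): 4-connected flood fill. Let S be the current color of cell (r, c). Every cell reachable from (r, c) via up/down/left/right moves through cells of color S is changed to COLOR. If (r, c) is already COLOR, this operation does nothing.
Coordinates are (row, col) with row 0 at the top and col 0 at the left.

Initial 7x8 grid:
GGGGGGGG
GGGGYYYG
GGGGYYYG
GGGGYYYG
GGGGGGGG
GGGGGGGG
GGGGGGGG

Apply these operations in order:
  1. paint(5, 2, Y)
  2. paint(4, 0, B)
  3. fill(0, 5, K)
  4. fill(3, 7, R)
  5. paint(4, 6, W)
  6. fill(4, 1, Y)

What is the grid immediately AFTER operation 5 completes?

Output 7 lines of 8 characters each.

After op 1 paint(5,2,Y):
GGGGGGGG
GGGGYYYG
GGGGYYYG
GGGGYYYG
GGGGGGGG
GGYGGGGG
GGGGGGGG
After op 2 paint(4,0,B):
GGGGGGGG
GGGGYYYG
GGGGYYYG
GGGGYYYG
BGGGGGGG
GGYGGGGG
GGGGGGGG
After op 3 fill(0,5,K) [45 cells changed]:
KKKKKKKK
KKKKYYYK
KKKKYYYK
KKKKYYYK
BKKKKKKK
KKYKKKKK
KKKKKKKK
After op 4 fill(3,7,R) [45 cells changed]:
RRRRRRRR
RRRRYYYR
RRRRYYYR
RRRRYYYR
BRRRRRRR
RRYRRRRR
RRRRRRRR
After op 5 paint(4,6,W):
RRRRRRRR
RRRRYYYR
RRRRYYYR
RRRRYYYR
BRRRRRWR
RRYRRRRR
RRRRRRRR

Answer: RRRRRRRR
RRRRYYYR
RRRRYYYR
RRRRYYYR
BRRRRRWR
RRYRRRRR
RRRRRRRR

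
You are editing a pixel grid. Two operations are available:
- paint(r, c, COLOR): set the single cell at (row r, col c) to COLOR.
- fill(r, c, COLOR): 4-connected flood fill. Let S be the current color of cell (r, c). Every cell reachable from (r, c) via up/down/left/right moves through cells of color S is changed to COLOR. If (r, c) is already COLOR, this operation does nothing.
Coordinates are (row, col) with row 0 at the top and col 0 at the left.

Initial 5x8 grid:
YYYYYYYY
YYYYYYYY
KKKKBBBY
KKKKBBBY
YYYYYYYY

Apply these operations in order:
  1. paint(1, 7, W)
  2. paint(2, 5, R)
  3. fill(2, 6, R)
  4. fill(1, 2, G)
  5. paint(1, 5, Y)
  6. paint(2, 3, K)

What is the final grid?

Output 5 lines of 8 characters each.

Answer: GGGGGGGG
GGGGGYGW
KKKKRRRY
KKKKRRRY
YYYYYYYY

Derivation:
After op 1 paint(1,7,W):
YYYYYYYY
YYYYYYYW
KKKKBBBY
KKKKBBBY
YYYYYYYY
After op 2 paint(2,5,R):
YYYYYYYY
YYYYYYYW
KKKKBRBY
KKKKBBBY
YYYYYYYY
After op 3 fill(2,6,R) [5 cells changed]:
YYYYYYYY
YYYYYYYW
KKKKRRRY
KKKKRRRY
YYYYYYYY
After op 4 fill(1,2,G) [15 cells changed]:
GGGGGGGG
GGGGGGGW
KKKKRRRY
KKKKRRRY
YYYYYYYY
After op 5 paint(1,5,Y):
GGGGGGGG
GGGGGYGW
KKKKRRRY
KKKKRRRY
YYYYYYYY
After op 6 paint(2,3,K):
GGGGGGGG
GGGGGYGW
KKKKRRRY
KKKKRRRY
YYYYYYYY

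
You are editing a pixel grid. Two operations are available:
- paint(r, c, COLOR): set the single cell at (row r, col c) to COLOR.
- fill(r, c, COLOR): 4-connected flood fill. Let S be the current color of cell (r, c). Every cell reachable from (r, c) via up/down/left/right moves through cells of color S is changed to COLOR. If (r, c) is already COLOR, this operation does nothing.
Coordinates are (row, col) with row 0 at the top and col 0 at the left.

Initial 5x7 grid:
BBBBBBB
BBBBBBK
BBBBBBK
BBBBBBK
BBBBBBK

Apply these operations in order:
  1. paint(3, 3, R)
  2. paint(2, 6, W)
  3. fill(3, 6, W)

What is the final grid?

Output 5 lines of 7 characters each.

After op 1 paint(3,3,R):
BBBBBBB
BBBBBBK
BBBBBBK
BBBRBBK
BBBBBBK
After op 2 paint(2,6,W):
BBBBBBB
BBBBBBK
BBBBBBW
BBBRBBK
BBBBBBK
After op 3 fill(3,6,W) [2 cells changed]:
BBBBBBB
BBBBBBK
BBBBBBW
BBBRBBW
BBBBBBW

Answer: BBBBBBB
BBBBBBK
BBBBBBW
BBBRBBW
BBBBBBW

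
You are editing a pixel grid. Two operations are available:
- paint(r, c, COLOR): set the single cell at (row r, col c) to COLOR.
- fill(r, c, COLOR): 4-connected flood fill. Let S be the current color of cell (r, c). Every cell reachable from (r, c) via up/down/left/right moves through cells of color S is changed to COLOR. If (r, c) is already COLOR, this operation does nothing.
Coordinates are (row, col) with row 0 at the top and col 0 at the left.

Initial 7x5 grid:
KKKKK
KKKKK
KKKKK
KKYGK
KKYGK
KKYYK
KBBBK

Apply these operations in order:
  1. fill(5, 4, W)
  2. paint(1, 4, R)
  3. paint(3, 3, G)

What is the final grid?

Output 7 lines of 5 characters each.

Answer: WWWWW
WWWWR
WWWWW
WWYGW
WWYGW
WWYYW
WBBBW

Derivation:
After op 1 fill(5,4,W) [26 cells changed]:
WWWWW
WWWWW
WWWWW
WWYGW
WWYGW
WWYYW
WBBBW
After op 2 paint(1,4,R):
WWWWW
WWWWR
WWWWW
WWYGW
WWYGW
WWYYW
WBBBW
After op 3 paint(3,3,G):
WWWWW
WWWWR
WWWWW
WWYGW
WWYGW
WWYYW
WBBBW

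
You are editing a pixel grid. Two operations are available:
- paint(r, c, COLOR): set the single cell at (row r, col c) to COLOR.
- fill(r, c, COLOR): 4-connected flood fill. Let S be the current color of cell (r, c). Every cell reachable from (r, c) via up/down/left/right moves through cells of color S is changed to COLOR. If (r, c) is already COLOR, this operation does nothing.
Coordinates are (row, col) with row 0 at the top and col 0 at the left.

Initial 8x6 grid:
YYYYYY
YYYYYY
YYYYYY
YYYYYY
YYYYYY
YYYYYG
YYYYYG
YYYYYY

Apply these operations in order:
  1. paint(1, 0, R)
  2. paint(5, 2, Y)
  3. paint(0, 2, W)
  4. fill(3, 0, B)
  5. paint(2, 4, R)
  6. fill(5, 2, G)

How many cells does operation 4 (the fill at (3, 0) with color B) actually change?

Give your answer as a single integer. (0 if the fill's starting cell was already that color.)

Answer: 44

Derivation:
After op 1 paint(1,0,R):
YYYYYY
RYYYYY
YYYYYY
YYYYYY
YYYYYY
YYYYYG
YYYYYG
YYYYYY
After op 2 paint(5,2,Y):
YYYYYY
RYYYYY
YYYYYY
YYYYYY
YYYYYY
YYYYYG
YYYYYG
YYYYYY
After op 3 paint(0,2,W):
YYWYYY
RYYYYY
YYYYYY
YYYYYY
YYYYYY
YYYYYG
YYYYYG
YYYYYY
After op 4 fill(3,0,B) [44 cells changed]:
BBWBBB
RBBBBB
BBBBBB
BBBBBB
BBBBBB
BBBBBG
BBBBBG
BBBBBB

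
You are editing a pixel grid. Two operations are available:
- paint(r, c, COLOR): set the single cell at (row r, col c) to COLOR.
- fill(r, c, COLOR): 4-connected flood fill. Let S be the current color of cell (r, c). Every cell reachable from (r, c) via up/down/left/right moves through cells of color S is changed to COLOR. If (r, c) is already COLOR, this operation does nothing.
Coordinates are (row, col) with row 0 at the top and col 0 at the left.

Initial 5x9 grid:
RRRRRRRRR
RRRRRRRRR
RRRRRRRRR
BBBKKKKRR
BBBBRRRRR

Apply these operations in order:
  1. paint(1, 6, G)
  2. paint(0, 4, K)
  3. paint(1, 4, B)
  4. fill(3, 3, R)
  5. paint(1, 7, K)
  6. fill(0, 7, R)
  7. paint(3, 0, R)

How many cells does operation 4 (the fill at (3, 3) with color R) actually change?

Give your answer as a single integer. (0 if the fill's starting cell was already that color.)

After op 1 paint(1,6,G):
RRRRRRRRR
RRRRRRGRR
RRRRRRRRR
BBBKKKKRR
BBBBRRRRR
After op 2 paint(0,4,K):
RRRRKRRRR
RRRRRRGRR
RRRRRRRRR
BBBKKKKRR
BBBBRRRRR
After op 3 paint(1,4,B):
RRRRKRRRR
RRRRBRGRR
RRRRRRRRR
BBBKKKKRR
BBBBRRRRR
After op 4 fill(3,3,R) [4 cells changed]:
RRRRKRRRR
RRRRBRGRR
RRRRRRRRR
BBBRRRRRR
BBBBRRRRR

Answer: 4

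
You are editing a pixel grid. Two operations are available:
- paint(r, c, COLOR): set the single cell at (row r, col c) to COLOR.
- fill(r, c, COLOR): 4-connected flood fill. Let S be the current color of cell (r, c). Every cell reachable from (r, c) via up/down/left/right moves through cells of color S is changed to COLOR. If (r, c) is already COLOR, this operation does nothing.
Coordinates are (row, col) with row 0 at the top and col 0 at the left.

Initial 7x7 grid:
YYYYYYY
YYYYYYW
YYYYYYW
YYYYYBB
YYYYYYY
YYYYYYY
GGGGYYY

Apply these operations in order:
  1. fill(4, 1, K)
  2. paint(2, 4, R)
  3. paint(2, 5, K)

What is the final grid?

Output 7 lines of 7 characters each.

Answer: KKKKKKK
KKKKKKW
KKKKRKW
KKKKKBB
KKKKKKK
KKKKKKK
GGGGKKK

Derivation:
After op 1 fill(4,1,K) [41 cells changed]:
KKKKKKK
KKKKKKW
KKKKKKW
KKKKKBB
KKKKKKK
KKKKKKK
GGGGKKK
After op 2 paint(2,4,R):
KKKKKKK
KKKKKKW
KKKKRKW
KKKKKBB
KKKKKKK
KKKKKKK
GGGGKKK
After op 3 paint(2,5,K):
KKKKKKK
KKKKKKW
KKKKRKW
KKKKKBB
KKKKKKK
KKKKKKK
GGGGKKK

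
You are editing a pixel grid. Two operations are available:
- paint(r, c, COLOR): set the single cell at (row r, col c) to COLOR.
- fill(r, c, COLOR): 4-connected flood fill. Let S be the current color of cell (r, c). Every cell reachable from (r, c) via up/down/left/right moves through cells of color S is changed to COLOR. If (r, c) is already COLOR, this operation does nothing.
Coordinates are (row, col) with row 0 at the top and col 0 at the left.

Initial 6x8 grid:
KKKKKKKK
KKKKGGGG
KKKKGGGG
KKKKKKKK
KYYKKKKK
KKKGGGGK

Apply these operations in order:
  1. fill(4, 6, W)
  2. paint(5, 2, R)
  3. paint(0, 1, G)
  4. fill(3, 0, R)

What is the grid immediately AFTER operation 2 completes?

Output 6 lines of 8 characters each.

After op 1 fill(4,6,W) [34 cells changed]:
WWWWWWWW
WWWWGGGG
WWWWGGGG
WWWWWWWW
WYYWWWWW
WWWGGGGW
After op 2 paint(5,2,R):
WWWWWWWW
WWWWGGGG
WWWWGGGG
WWWWWWWW
WYYWWWWW
WWRGGGGW

Answer: WWWWWWWW
WWWWGGGG
WWWWGGGG
WWWWWWWW
WYYWWWWW
WWRGGGGW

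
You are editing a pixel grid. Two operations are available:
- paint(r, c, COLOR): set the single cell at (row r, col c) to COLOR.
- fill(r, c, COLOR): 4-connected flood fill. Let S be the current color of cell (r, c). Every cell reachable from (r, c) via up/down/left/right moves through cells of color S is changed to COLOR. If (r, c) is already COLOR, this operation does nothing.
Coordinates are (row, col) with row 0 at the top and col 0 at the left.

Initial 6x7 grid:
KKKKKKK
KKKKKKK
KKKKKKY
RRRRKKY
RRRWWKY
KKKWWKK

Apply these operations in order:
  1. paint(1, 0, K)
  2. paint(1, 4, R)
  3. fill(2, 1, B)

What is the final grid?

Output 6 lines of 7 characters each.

After op 1 paint(1,0,K):
KKKKKKK
KKKKKKK
KKKKKKY
RRRRKKY
RRRWWKY
KKKWWKK
After op 2 paint(1,4,R):
KKKKKKK
KKKKRKK
KKKKKKY
RRRRKKY
RRRWWKY
KKKWWKK
After op 3 fill(2,1,B) [24 cells changed]:
BBBBBBB
BBBBRBB
BBBBBBY
RRRRBBY
RRRWWBY
KKKWWBB

Answer: BBBBBBB
BBBBRBB
BBBBBBY
RRRRBBY
RRRWWBY
KKKWWBB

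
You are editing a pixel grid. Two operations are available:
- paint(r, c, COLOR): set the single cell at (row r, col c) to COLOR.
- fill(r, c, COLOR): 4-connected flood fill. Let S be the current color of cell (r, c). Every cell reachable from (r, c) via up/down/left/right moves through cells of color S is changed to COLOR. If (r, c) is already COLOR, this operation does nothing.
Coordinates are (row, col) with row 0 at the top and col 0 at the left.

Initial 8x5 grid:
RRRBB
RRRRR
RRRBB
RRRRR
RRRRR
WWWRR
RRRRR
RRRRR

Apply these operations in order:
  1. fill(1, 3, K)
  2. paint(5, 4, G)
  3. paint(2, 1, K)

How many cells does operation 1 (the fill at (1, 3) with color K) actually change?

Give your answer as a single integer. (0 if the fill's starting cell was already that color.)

Answer: 33

Derivation:
After op 1 fill(1,3,K) [33 cells changed]:
KKKBB
KKKKK
KKKBB
KKKKK
KKKKK
WWWKK
KKKKK
KKKKK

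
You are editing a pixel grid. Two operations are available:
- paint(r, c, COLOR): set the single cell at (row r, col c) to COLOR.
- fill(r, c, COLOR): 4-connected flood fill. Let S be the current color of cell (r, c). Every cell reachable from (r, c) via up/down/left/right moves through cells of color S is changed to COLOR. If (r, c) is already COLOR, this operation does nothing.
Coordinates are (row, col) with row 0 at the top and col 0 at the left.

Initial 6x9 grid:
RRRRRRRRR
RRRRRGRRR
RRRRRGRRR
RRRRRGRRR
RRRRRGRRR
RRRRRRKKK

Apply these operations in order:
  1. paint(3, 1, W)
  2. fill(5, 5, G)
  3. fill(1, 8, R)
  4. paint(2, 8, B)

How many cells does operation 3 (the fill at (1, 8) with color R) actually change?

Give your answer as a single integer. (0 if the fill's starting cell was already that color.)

Answer: 50

Derivation:
After op 1 paint(3,1,W):
RRRRRRRRR
RRRRRGRRR
RRRRRGRRR
RWRRRGRRR
RRRRRGRRR
RRRRRRKKK
After op 2 fill(5,5,G) [46 cells changed]:
GGGGGGGGG
GGGGGGGGG
GGGGGGGGG
GWGGGGGGG
GGGGGGGGG
GGGGGGKKK
After op 3 fill(1,8,R) [50 cells changed]:
RRRRRRRRR
RRRRRRRRR
RRRRRRRRR
RWRRRRRRR
RRRRRRRRR
RRRRRRKKK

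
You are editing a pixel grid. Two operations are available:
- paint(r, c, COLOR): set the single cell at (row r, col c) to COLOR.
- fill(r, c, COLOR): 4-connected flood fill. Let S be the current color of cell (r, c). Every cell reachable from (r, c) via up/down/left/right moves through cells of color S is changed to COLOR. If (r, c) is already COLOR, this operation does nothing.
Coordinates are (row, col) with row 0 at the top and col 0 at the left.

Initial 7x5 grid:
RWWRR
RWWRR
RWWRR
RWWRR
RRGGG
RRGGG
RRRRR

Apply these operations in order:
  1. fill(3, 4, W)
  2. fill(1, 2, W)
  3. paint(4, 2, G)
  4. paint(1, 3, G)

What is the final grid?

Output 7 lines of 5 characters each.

After op 1 fill(3,4,W) [8 cells changed]:
RWWWW
RWWWW
RWWWW
RWWWW
RRGGG
RRGGG
RRRRR
After op 2 fill(1,2,W) [0 cells changed]:
RWWWW
RWWWW
RWWWW
RWWWW
RRGGG
RRGGG
RRRRR
After op 3 paint(4,2,G):
RWWWW
RWWWW
RWWWW
RWWWW
RRGGG
RRGGG
RRRRR
After op 4 paint(1,3,G):
RWWWW
RWWGW
RWWWW
RWWWW
RRGGG
RRGGG
RRRRR

Answer: RWWWW
RWWGW
RWWWW
RWWWW
RRGGG
RRGGG
RRRRR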